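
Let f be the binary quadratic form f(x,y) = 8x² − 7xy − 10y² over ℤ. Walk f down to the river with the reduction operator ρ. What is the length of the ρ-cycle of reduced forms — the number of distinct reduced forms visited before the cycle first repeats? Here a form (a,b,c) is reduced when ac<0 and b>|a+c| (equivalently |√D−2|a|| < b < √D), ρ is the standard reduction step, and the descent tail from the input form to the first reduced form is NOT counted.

D = 369, ⌊√D⌋ = 19
descent: ρ → (-10,7,8)  [lands on river]
river: ρ → (8,9,-9)
river: ρ → (-9,9,8)
river: ρ → (8,7,-10)
river: ρ → (-10,13,5)
river: ρ → (5,17,-4)
river: ρ → (-4,15,9)
river: ρ → (9,3,-10)
river: ρ → (-10,17,2)
river: ρ → (2,19,-1)
river: ρ → (-1,19,2)
river: ρ → (2,17,-10)
river: ρ → (-10,3,9)
river: ρ → (9,15,-4)
river: ρ → (-4,17,5)
river: ρ → (5,13,-10)
ρ-cycle length = 16 (tail of 1 descent step not counted)

16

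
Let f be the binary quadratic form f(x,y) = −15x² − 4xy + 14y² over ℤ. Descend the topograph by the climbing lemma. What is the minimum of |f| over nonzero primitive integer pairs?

descent: ρ → (14,4,-15)  [lands on river]
river: ρ → (-15,26,3)
river: ρ → (3,28,-6)
river: ρ → (-6,20,19)
river: ρ → (19,18,-7)
river: ρ → (-7,24,10)
river: ρ → (10,16,-15)
river: ρ → (-15,14,11)
river: ρ → (11,8,-18)
river: ρ → (-18,28,1)
river: ρ → (1,28,-18)
river: ρ → (-18,8,11)
river: ρ → (11,14,-15)
river: ρ → (-15,16,10)
river: ρ → (10,24,-7)
river: ρ → (-7,18,19)
river: ρ → (19,20,-6)
river: ρ → (-6,28,3)
river: ρ → (3,26,-15)
river: ρ → (-15,4,14)
river: ρ → (14,24,-5)
river: ρ → (-5,26,9)
river: ρ → (9,28,-2)
river: ρ → (-2,28,9)
river: ρ → (9,26,-5)
river: ρ → (-5,24,14)
closes: descent 1, river 26
min |a| on river = 1

1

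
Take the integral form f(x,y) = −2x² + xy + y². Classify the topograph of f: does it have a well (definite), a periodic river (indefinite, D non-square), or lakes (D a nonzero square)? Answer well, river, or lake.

D = b²−4ac = 1² − 4·(-2)·1 = 9
D = 3² is a perfect square ⇒ form factors over ℤ ⇒ lakes

lake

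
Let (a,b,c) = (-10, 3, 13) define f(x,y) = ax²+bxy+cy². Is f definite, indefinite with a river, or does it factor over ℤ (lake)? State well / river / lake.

D = b²−4ac = 3² − 4·(-10)·13 = 529
D = 23² is a perfect square ⇒ form factors over ℤ ⇒ lakes

lake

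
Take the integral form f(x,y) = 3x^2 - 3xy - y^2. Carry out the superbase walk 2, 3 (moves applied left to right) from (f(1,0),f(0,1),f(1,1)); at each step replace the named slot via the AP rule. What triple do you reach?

start (3,-1,-1) = (f(1,0),f(0,1),f(1,1))
replace slot 2: 2·(3+(-1)) − (-1) = 5 → (3,5,-1)
replace slot 3: 2·(3+5) − (-1) = 17 → (3,5,17)

3,5,17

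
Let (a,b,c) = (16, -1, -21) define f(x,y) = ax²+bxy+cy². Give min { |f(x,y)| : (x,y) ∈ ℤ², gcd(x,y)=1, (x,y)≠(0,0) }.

descent: ρ → (-21,1,16)
descent: ρ → (16,31,-6)  [lands on river]
river: ρ → (-6,29,21)
river: ρ → (21,13,-14)
river: ρ → (-14,15,20)
river: ρ → (20,25,-9)
river: ρ → (-9,29,14)
river: ρ → (14,27,-11)
river: ρ → (-11,17,24)
river: ρ → (24,31,-4)
river: ρ → (-4,33,16)
closes: descent 2, river 10
min |a| on river = 4

4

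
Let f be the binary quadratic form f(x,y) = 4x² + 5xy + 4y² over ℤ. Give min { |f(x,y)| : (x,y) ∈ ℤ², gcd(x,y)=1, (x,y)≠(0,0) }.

translate: b→-3 (≡5 mod 8), so (4,5,4)→(4,-3,3)
flip: (4,-3,3)→(3,3,4)
reduced (well bottom): (3,3,4) with a≤c, −a<b≤a
well minimum = a = 3

3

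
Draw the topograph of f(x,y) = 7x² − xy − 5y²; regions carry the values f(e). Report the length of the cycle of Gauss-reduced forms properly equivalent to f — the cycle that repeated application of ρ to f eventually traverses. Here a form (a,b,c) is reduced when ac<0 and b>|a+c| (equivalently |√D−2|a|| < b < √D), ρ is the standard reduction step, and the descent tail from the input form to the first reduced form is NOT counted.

D = 141, ⌊√D⌋ = 11
descent: ρ → (-5,11,1)  [lands on river]
river: ρ → (1,11,-5)
river: ρ → (-5,9,3)
river: ρ → (3,9,-5)
ρ-cycle length = 4 (tail of 1 descent step not counted)

4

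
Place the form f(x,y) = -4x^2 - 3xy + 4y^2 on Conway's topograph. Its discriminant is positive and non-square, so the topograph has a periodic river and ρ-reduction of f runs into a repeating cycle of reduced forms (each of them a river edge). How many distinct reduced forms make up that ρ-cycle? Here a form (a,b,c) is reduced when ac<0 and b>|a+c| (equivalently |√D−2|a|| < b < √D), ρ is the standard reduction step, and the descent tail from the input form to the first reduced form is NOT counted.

D = 73, ⌊√D⌋ = 8
descent: ρ → (4,3,-4)  [lands on river]
river: ρ → (-4,5,3)
river: ρ → (3,7,-2)
river: ρ → (-2,5,6)
river: ρ → (6,7,-1)
river: ρ → (-1,7,6)
river: ρ → (6,5,-2)
river: ρ → (-2,7,3)
river: ρ → (3,5,-4)
river: ρ → (-4,3,4)
river: ρ → (4,5,-3)
river: ρ → (-3,7,2)
river: ρ → (2,5,-6)
river: ρ → (-6,7,1)
river: ρ → (1,7,-6)
river: ρ → (-6,5,2)
river: ρ → (2,7,-3)
river: ρ → (-3,5,4)
ρ-cycle length = 18 (tail of 1 descent step not counted)

18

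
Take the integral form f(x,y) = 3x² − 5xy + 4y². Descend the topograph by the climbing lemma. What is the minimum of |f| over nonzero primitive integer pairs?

translate: b→1 (≡-5 mod 6), so (3,-5,4)→(3,1,2)
flip: (3,1,2)→(2,-1,3)
reduced (well bottom): (2,-1,3) with a≤c, −a<b≤a
well minimum = a = 2

2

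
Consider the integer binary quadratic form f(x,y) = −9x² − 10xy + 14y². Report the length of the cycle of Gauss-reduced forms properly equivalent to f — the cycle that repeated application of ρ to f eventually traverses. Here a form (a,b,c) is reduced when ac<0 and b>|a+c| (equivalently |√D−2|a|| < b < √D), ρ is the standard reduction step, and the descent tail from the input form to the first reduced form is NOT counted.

D = 604, ⌊√D⌋ = 24
descent: ρ → (14,10,-9)  [lands on river]
river: ρ → (-9,8,15)
river: ρ → (15,22,-2)
river: ρ → (-2,22,15)
river: ρ → (15,8,-9)
river: ρ → (-9,10,14)
river: ρ → (14,18,-5)
river: ρ → (-5,22,6)
river: ρ → (6,14,-17)
river: ρ → (-17,20,3)
river: ρ → (3,22,-10)
river: ρ → (-10,18,7)
river: ρ → (7,24,-1)
river: ρ → (-1,24,7)
river: ρ → (7,18,-10)
river: ρ → (-10,22,3)
river: ρ → (3,20,-17)
river: ρ → (-17,14,6)
river: ρ → (6,22,-5)
river: ρ → (-5,18,14)
ρ-cycle length = 20 (tail of 1 descent step not counted)

20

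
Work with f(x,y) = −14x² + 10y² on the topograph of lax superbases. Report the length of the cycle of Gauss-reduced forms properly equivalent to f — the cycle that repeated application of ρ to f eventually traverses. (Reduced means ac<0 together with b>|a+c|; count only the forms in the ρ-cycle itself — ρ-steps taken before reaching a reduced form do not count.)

D = 560, ⌊√D⌋ = 23
descent: ρ → (10,20,-4)  [lands on river]
river: ρ → (-4,20,10)
ρ-cycle length = 2 (tail of 1 descent step not counted)

2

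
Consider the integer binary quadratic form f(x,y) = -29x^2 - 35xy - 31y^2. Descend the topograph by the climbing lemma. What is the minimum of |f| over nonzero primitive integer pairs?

translate: b→-23 (≡35 mod 58), so (29,35,31)→(29,-23,25)
flip: (29,-23,25)→(25,23,29)
reduced (well bottom): (25,23,29) with a≤c, −a<b≤a
well minimum |f| = |-25| = 25 (negative-definite)

25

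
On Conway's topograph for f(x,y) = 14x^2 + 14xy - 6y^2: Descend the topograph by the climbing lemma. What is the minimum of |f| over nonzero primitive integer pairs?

river: ρ → (-6,22,2)
river: ρ → (2,22,-6)
river: ρ → (-6,14,14)
river: ρ → (14,14,-6)
closes: descent 0, river 4
min |a| on river = 2

2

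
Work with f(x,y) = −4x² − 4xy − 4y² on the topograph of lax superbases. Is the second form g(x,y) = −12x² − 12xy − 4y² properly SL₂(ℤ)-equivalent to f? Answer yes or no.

D₁ = -48, D₂ = -48
f is negative-definite; reduce −f:
−f: reduced (well bottom): (4,4,4) with a≤c, −a<b≤a
flip sign back: reduced form of f is (-4,-4,-4)
g is negative-definite; reduce −g:
−g: flip: (12,12,4)→(4,-12,12)
−g: translate: b→4 (≡-12 mod 8), so (4,-12,12)→(4,4,4)
−g: reduced (well bottom): (4,4,4) with a≤c, −a<b≤a
flip sign back: reduced form of g is (-4,-4,-4)
reduced forms (-4, -4, -4) vs (-4, -4, -4) ⇒ equivalent

yes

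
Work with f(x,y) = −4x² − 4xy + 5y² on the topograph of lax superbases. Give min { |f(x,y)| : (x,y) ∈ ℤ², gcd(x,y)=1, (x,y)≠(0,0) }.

descent: ρ → (5,4,-4)  [lands on river]
river: ρ → (-4,4,5)
river: ρ → (5,6,-3)
river: ρ → (-3,6,5)
closes: descent 1, river 4
min |a| on river = 3

3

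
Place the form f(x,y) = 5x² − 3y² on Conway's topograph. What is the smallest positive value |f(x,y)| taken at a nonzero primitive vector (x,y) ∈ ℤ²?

descent: ρ → (-3,6,2)  [lands on river]
river: ρ → (2,6,-3)
closes: descent 1, river 2
min |a| on river = 2

2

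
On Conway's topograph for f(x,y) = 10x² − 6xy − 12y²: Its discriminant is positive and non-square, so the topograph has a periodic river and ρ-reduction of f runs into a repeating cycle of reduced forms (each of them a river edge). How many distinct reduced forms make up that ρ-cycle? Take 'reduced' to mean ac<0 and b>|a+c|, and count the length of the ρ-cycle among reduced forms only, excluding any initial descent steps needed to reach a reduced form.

D = 516, ⌊√D⌋ = 22
descent: ρ → (-12,6,10)  [lands on river]
river: ρ → (10,14,-8)
river: ρ → (-8,18,6)
river: ρ → (6,18,-8)
river: ρ → (-8,14,10)
river: ρ → (10,6,-12)
river: ρ → (-12,18,4)
river: ρ → (4,22,-2)
river: ρ → (-2,22,4)
river: ρ → (4,18,-12)
ρ-cycle length = 10 (tail of 1 descent step not counted)

10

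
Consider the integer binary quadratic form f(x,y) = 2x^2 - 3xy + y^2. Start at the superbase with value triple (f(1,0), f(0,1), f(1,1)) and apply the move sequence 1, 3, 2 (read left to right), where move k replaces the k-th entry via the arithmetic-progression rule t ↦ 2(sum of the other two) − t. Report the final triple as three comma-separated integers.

start (2,1,0) = (f(1,0),f(0,1),f(1,1))
replace slot 1: 2·(1+0) − 2 = 0 → (0,1,0)
replace slot 3: 2·(0+1) − 0 = 2 → (0,1,2)
replace slot 2: 2·(0+2) − 1 = 3 → (0,3,2)

0,3,2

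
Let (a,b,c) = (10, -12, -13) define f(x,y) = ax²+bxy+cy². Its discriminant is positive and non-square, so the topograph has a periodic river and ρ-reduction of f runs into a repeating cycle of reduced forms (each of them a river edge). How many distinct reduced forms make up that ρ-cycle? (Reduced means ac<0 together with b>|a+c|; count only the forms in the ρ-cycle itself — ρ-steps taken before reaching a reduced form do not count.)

D = 664, ⌊√D⌋ = 25
descent: ρ → (-13,12,10)  [lands on river]
river: ρ → (10,8,-15)
river: ρ → (-15,22,3)
river: ρ → (3,20,-22)
river: ρ → (-22,24,1)
river: ρ → (1,24,-22)
river: ρ → (-22,20,3)
river: ρ → (3,22,-15)
river: ρ → (-15,8,10)
river: ρ → (10,12,-13)
river: ρ → (-13,14,9)
river: ρ → (9,22,-5)
river: ρ → (-5,18,17)
river: ρ → (17,16,-6)
river: ρ → (-6,20,11)
river: ρ → (11,24,-2)
river: ρ → (-2,24,11)
river: ρ → (11,20,-6)
river: ρ → (-6,16,17)
river: ρ → (17,18,-5)
river: ρ → (-5,22,9)
river: ρ → (9,14,-13)
ρ-cycle length = 22 (tail of 1 descent step not counted)

22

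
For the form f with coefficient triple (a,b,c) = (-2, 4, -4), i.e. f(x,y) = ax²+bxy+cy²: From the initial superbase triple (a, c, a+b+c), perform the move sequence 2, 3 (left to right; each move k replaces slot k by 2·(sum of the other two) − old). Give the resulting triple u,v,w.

start (-2,-4,-2) = (f(1,0),f(0,1),f(1,1))
replace slot 2: 2·((-2)+(-2)) − (-4) = -4 → (-2,-4,-2)
replace slot 3: 2·((-2)+(-4)) − (-2) = -10 → (-2,-4,-10)

-2,-4,-10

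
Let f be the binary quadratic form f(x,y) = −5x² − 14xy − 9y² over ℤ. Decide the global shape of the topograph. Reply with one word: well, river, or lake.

D = b²−4ac = (-14)² − 4·(-5)·(-9) = 16
D = 4² is a perfect square ⇒ form factors over ℤ ⇒ lakes

lake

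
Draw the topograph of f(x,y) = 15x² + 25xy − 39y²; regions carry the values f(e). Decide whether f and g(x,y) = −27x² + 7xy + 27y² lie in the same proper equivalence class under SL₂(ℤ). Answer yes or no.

D₁ = 2965, D₂ = 2965
river cycle of f (length 34): (-39, 53, 1), (1, 53, -39), (-39, 25, 15), (15, 35, -29), (-29, 23, 21), (21, 19, -31), (-31, 43, 9), (9, 47, -21), (-21, 37, 19), (19, 39, -19), … (24 more)
river cycle of g (length 22): (27, 47, -7), (-7, 51, 13), (13, 53, -3), (-3, 49, 47), (47, 45, -5), (-5, 45, 47), (47, 49, -3), (-3, 53, 13), (13, 51, -7), (-7, 47, 27), … (12 more)
cycles differ ⇒ inequivalent

no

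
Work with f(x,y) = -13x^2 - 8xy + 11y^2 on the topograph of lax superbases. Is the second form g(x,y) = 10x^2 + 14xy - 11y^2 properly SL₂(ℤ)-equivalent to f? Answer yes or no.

D₁ = 636, D₂ = 636
river cycle of f (length 10): (11, 8, -13), (-13, 18, 6), (6, 18, -13), (-13, 8, 11), (11, 14, -10), (-10, 6, 15), (15, 24, -1), (-1, 24, 15), (15, 6, -10), (-10, 14, 11)
river cycle of g (length 10): (-11, 8, 13), (13, 18, -6), (-6, 18, 13), (13, 8, -11), (-11, 14, 10), (10, 6, -15), (-15, 24, 1), (1, 24, -15), (-15, 6, 10), (10, 14, -11)
cycles differ ⇒ inequivalent

no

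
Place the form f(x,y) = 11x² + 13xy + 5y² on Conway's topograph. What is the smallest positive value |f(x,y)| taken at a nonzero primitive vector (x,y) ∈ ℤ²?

translate: b→-9 (≡13 mod 22), so (11,13,5)→(11,-9,3)
flip: (11,-9,3)→(3,9,11)
translate: b→3 (≡9 mod 6), so (3,9,11)→(3,3,5)
reduced (well bottom): (3,3,5) with a≤c, −a<b≤a
well minimum = a = 3

3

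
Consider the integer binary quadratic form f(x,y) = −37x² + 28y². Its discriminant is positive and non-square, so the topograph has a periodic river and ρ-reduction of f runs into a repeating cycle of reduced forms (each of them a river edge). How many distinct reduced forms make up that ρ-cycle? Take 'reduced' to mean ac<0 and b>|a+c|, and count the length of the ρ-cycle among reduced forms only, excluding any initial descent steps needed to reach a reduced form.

D = 4144, ⌊√D⌋ = 64
descent: ρ → (28,56,-9)  [lands on river]
river: ρ → (-9,52,40)
river: ρ → (40,28,-21)
river: ρ → (-21,56,12)
river: ρ → (12,64,-1)
river: ρ → (-1,64,12)
river: ρ → (12,56,-21)
river: ρ → (-21,28,40)
river: ρ → (40,52,-9)
river: ρ → (-9,56,28)
ρ-cycle length = 10 (tail of 1 descent step not counted)

10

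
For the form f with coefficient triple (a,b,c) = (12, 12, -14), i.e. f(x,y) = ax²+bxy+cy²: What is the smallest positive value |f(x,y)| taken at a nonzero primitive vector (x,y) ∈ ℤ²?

river: ρ → (-14,16,10)
river: ρ → (10,24,-6)
river: ρ → (-6,24,10)
river: ρ → (10,16,-14)
river: ρ → (-14,12,12)
river: ρ → (12,12,-14)
closes: descent 0, river 6
min |a| on river = 6

6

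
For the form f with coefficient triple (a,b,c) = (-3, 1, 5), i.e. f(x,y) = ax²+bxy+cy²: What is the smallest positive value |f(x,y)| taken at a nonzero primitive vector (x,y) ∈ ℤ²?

descent: ρ → (5,-1,-3)
descent: ρ → (-3,7,1)  [lands on river]
river: ρ → (1,7,-3)
river: ρ → (-3,5,3)
river: ρ → (3,7,-1)
river: ρ → (-1,7,3)
river: ρ → (3,5,-3)
closes: descent 2, river 6
min |a| on river = 1

1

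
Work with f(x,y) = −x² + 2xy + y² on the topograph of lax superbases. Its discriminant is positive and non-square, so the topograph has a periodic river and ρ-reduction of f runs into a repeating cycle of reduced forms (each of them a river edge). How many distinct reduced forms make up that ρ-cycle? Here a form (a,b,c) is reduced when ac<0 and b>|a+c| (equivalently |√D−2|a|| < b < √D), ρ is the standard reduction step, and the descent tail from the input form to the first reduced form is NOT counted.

D = 8, ⌊√D⌋ = 2
river: ρ → (1,2,-1)
river: ρ → (-1,2,1)
ρ-cycle length = 2 (tail of 0 descent steps not counted)

2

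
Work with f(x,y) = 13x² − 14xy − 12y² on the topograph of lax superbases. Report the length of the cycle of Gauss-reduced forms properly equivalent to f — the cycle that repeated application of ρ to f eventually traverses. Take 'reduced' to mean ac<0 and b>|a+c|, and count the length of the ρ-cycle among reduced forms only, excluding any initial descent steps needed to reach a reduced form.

D = 820, ⌊√D⌋ = 28
descent: ρ → (-12,14,13)  [lands on river]
river: ρ → (13,12,-13)
river: ρ → (-13,14,12)
river: ρ → (12,10,-15)
river: ρ → (-15,20,7)
river: ρ → (7,22,-12)
river: ρ → (-12,26,3)
river: ρ → (3,28,-3)
river: ρ → (-3,26,12)
river: ρ → (12,22,-7)
river: ρ → (-7,20,15)
river: ρ → (15,10,-12)
ρ-cycle length = 12 (tail of 1 descent step not counted)

12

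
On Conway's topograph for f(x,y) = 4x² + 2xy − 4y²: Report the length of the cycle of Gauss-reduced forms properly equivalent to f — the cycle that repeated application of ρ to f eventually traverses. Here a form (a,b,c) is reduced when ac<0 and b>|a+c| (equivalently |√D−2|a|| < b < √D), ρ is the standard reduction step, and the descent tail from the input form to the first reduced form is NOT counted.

D = 68, ⌊√D⌋ = 8
river: ρ → (-4,6,2)
river: ρ → (2,6,-4)
river: ρ → (-4,2,4)
river: ρ → (4,6,-2)
river: ρ → (-2,6,4)
river: ρ → (4,2,-4)
ρ-cycle length = 6 (tail of 0 descent steps not counted)

6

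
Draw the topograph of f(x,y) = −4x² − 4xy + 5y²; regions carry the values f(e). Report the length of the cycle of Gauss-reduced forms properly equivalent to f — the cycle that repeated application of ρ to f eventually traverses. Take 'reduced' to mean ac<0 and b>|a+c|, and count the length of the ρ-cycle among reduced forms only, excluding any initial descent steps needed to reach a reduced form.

D = 96, ⌊√D⌋ = 9
descent: ρ → (5,4,-4)  [lands on river]
river: ρ → (-4,4,5)
river: ρ → (5,6,-3)
river: ρ → (-3,6,5)
ρ-cycle length = 4 (tail of 1 descent step not counted)

4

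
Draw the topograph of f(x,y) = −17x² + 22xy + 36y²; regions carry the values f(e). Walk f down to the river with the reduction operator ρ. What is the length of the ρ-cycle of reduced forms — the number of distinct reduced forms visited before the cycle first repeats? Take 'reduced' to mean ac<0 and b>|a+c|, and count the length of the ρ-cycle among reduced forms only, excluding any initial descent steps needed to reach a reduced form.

D = 2932, ⌊√D⌋ = 54
river: ρ → (36,50,-3)
river: ρ → (-3,52,19)
river: ρ → (19,24,-31)
river: ρ → (-31,38,12)
river: ρ → (12,34,-37)
river: ρ → (-37,40,9)
river: ρ → (9,50,-12)
river: ρ → (-12,46,17)
river: ρ → (17,22,-36)
river: ρ → (-36,50,3)
river: ρ → (3,52,-19)
river: ρ → (-19,24,31)
river: ρ → (31,38,-12)
river: ρ → (-12,34,37)
river: ρ → (37,40,-9)
river: ρ → (-9,50,12)
river: ρ → (12,46,-17)
river: ρ → (-17,22,36)
ρ-cycle length = 18 (tail of 0 descent steps not counted)

18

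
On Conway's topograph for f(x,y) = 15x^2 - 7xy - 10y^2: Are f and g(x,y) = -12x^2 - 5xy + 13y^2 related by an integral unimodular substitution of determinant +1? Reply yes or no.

D₁ = 649, D₂ = 649
river cycle of f (length 34): (-10, 7, 15), (15, 23, -2), (-2, 25, 3), (3, 23, -10), (-10, 17, 9), (9, 19, -8), (-8, 13, 15), (15, 17, -6), (-6, 19, 12), (12, 5, -13), … (24 more)
river cycle of g (length 34): (13, 5, -12), (-12, 19, 6), (6, 17, -15), (-15, 13, 8), (8, 19, -9), (-9, 17, 10), (10, 23, -3), (-3, 25, 2), (2, 23, -15), (-15, 7, 10), … (24 more)
cycles differ ⇒ inequivalent

no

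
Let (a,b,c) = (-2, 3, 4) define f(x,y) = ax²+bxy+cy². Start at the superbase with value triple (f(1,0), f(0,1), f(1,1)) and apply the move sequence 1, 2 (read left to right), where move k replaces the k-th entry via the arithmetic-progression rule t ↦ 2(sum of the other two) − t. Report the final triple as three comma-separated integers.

start (-2,4,5) = (f(1,0),f(0,1),f(1,1))
replace slot 1: 2·(4+5) − (-2) = 20 → (20,4,5)
replace slot 2: 2·(20+5) − 4 = 46 → (20,46,5)

20,46,5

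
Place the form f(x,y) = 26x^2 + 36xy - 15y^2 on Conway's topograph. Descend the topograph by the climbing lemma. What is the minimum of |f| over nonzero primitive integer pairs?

river: ρ → (-15,24,38)
river: ρ → (38,52,-1)
river: ρ → (-1,52,38)
river: ρ → (38,24,-15)
river: ρ → (-15,36,26)
river: ρ → (26,16,-25)
river: ρ → (-25,34,17)
river: ρ → (17,34,-25)
river: ρ → (-25,16,26)
river: ρ → (26,36,-15)
closes: descent 0, river 10
min |a| on river = 1

1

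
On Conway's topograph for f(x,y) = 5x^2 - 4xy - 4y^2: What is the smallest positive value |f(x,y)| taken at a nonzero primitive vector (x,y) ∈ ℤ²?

descent: ρ → (-4,4,5)  [lands on river]
river: ρ → (5,6,-3)
river: ρ → (-3,6,5)
river: ρ → (5,4,-4)
closes: descent 1, river 4
min |a| on river = 3

3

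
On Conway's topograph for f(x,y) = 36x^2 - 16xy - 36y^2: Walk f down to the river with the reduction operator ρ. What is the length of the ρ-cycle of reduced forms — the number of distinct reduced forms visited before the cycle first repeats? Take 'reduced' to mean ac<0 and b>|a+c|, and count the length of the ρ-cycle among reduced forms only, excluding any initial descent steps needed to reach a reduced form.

D = 5440, ⌊√D⌋ = 73
descent: ρ → (-36,16,36)  [lands on river]
river: ρ → (36,56,-16)
river: ρ → (-16,72,4)
river: ρ → (4,72,-16)
river: ρ → (-16,56,36)
river: ρ → (36,16,-36)
river: ρ → (-36,56,16)
river: ρ → (16,72,-4)
river: ρ → (-4,72,16)
river: ρ → (16,56,-36)
ρ-cycle length = 10 (tail of 1 descent step not counted)

10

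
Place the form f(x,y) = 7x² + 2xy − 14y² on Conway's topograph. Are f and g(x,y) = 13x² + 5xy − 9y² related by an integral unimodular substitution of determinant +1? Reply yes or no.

D₁ = 396, D₂ = 493
discriminants differ ⇒ not SL₂(ℤ)-equivalent

no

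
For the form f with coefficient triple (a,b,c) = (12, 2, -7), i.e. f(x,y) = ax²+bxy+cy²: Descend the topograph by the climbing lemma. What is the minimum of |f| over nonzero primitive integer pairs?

descent: ρ → (-7,12,7)  [lands on river]
river: ρ → (7,16,-3)
river: ρ → (-3,14,12)
river: ρ → (12,10,-5)
river: ρ → (-5,10,12)
river: ρ → (12,14,-3)
river: ρ → (-3,16,7)
river: ρ → (7,12,-7)
river: ρ → (-7,16,3)
river: ρ → (3,14,-12)
river: ρ → (-12,10,5)
river: ρ → (5,10,-12)
river: ρ → (-12,14,3)
river: ρ → (3,16,-7)
closes: descent 1, river 14
min |a| on river = 3

3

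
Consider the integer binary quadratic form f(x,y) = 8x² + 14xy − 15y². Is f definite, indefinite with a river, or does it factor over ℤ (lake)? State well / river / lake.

D = b²−4ac = 14² − 4·8·(-15) = 676
D = 26² is a perfect square ⇒ form factors over ℤ ⇒ lakes

lake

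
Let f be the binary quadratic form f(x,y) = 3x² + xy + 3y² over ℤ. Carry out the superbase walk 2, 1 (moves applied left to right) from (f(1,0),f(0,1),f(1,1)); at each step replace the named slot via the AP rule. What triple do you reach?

start (3,3,7) = (f(1,0),f(0,1),f(1,1))
replace slot 2: 2·(3+7) − 3 = 17 → (3,17,7)
replace slot 1: 2·(17+7) − 3 = 45 → (45,17,7)

45,17,7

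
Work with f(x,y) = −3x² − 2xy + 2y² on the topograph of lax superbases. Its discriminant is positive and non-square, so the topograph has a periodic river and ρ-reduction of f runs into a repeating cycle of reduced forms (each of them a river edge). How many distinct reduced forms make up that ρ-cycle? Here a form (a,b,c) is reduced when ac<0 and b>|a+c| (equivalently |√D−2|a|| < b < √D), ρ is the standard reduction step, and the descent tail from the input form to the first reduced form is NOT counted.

D = 28, ⌊√D⌋ = 5
descent: ρ → (2,2,-3)  [lands on river]
river: ρ → (-3,4,1)
river: ρ → (1,4,-3)
river: ρ → (-3,2,2)
ρ-cycle length = 4 (tail of 1 descent step not counted)

4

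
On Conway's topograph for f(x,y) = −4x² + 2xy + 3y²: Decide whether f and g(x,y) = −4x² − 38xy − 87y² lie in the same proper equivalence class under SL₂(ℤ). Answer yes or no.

D₁ = 52, D₂ = 52
river cycle of f (length 10): (3, 4, -3), (-3, 2, 4), (4, 6, -1), (-1, 6, 4), (4, 2, -3), (-3, 4, 3), (3, 2, -4), (-4, 6, 1), (1, 6, -4), (-4, 2, 3)
river cycle of g (length 10): (-4, 2, 3), (3, 4, -3), (-3, 2, 4), (4, 6, -1), (-1, 6, 4), (4, 2, -3), (-3, 4, 3), (3, 2, -4), (-4, 6, 1), (1, 6, -4)
cycles coincide ⇒ equivalent

yes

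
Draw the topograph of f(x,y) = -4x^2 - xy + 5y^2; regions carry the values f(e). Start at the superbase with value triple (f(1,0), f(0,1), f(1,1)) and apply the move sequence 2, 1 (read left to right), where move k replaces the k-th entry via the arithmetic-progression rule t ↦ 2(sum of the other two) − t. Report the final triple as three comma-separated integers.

start (-4,5,0) = (f(1,0),f(0,1),f(1,1))
replace slot 2: 2·((-4)+0) − 5 = -13 → (-4,-13,0)
replace slot 1: 2·((-13)+0) − (-4) = -22 → (-22,-13,0)

-22,-13,0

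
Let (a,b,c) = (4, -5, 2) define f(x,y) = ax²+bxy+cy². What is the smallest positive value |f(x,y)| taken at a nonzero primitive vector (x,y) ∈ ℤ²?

translate: b→3 (≡-5 mod 8), so (4,-5,2)→(4,3,1)
flip: (4,3,1)→(1,-3,4)
translate: b→1 (≡-3 mod 2), so (1,-3,4)→(1,1,2)
reduced (well bottom): (1,1,2) with a≤c, −a<b≤a
well minimum = a = 1

1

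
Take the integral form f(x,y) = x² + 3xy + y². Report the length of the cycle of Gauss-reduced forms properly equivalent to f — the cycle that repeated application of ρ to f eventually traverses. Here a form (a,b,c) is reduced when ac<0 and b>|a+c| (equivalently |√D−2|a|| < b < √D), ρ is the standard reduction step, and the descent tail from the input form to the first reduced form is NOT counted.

D = 5, ⌊√D⌋ = 2
descent: ρ → (1,1,-1)  [lands on river]
river: ρ → (-1,1,1)
ρ-cycle length = 2 (tail of 1 descent step not counted)

2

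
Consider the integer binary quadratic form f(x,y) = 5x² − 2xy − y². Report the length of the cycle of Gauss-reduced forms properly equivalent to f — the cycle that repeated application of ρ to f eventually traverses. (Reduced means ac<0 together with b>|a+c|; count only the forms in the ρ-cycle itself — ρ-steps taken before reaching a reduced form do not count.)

D = 24, ⌊√D⌋ = 4
descent: ρ → (-1,4,2)  [lands on river]
river: ρ → (2,4,-1)
ρ-cycle length = 2 (tail of 1 descent step not counted)

2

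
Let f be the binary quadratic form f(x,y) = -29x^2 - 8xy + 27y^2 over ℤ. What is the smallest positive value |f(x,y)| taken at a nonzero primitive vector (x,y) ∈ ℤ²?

descent: ρ → (27,8,-29)  [lands on river]
river: ρ → (-29,50,6)
river: ρ → (6,46,-45)
river: ρ → (-45,44,7)
river: ρ → (7,54,-10)
river: ρ → (-10,46,27)
closes: descent 1, river 6
min |a| on river = 6

6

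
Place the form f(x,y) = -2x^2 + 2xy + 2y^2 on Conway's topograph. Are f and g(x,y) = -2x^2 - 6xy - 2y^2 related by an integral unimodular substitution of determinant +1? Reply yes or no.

D₁ = 20, D₂ = 20
river cycle of f (length 2): (2, 2, -2), (-2, 2, 2)
river cycle of g (length 2): (-2, 2, 2), (2, 2, -2)
cycles coincide ⇒ equivalent

yes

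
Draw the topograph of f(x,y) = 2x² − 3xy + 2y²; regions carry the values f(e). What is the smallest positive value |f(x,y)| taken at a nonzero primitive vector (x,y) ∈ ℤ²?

translate: b→1 (≡-3 mod 4), so (2,-3,2)→(2,1,1)
flip: (2,1,1)→(1,-1,2)
translate: b→1 (≡-1 mod 2), so (1,-1,2)→(1,1,2)
reduced (well bottom): (1,1,2) with a≤c, −a<b≤a
well minimum = a = 1

1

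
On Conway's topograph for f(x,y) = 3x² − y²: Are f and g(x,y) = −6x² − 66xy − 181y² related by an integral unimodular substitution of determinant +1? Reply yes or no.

D₁ = 12, D₂ = 12
river cycle of f (length 2): (-1, 2, 2), (2, 2, -1)
river cycle of g (length 2): (-1, 2, 2), (2, 2, -1)
cycles coincide ⇒ equivalent

yes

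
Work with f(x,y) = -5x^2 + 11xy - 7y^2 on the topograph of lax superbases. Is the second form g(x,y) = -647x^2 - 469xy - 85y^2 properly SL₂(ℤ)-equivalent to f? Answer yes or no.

D₁ = -19, D₂ = -19
f is negative-definite; reduce −f:
−f: translate: b→-1 (≡-11 mod 10), so (5,-11,7)→(5,-1,1)
−f: flip: (5,-1,1)→(1,1,5)
−f: reduced (well bottom): (1,1,5) with a≤c, −a<b≤a
flip sign back: reduced form of f is (-1,-1,-5)
g is negative-definite; reduce −g:
−g: flip: (647,469,85)→(85,-469,647)
−g: translate: b→41 (≡-469 mod 170), so (85,-469,647)→(85,41,5)
−g: flip: (85,41,5)→(5,-41,85)
−g: translate: b→-1 (≡-41 mod 10), so (5,-41,85)→(5,-1,1)
−g: flip: (5,-1,1)→(1,1,5)
−g: reduced (well bottom): (1,1,5) with a≤c, −a<b≤a
flip sign back: reduced form of g is (-1,-1,-5)
reduced forms (-1, -1, -5) vs (-1, -1, -5) ⇒ equivalent

yes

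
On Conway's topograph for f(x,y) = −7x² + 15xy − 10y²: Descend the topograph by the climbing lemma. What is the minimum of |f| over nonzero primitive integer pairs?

translate: b→-1 (≡-15 mod 14), so (7,-15,10)→(7,-1,2)
flip: (7,-1,2)→(2,1,7)
reduced (well bottom): (2,1,7) with a≤c, −a<b≤a
well minimum |f| = |-2| = 2 (negative-definite)

2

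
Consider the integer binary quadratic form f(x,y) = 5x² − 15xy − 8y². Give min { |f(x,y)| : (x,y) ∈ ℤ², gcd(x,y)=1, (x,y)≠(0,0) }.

descent: ρ → (-8,15,5)  [lands on river]
river: ρ → (5,15,-8)
river: ρ → (-8,17,3)
river: ρ → (3,19,-2)
river: ρ → (-2,17,12)
river: ρ → (12,7,-7)
river: ρ → (-7,7,12)
river: ρ → (12,17,-2)
river: ρ → (-2,19,3)
river: ρ → (3,17,-8)
closes: descent 1, river 10
min |a| on river = 2

2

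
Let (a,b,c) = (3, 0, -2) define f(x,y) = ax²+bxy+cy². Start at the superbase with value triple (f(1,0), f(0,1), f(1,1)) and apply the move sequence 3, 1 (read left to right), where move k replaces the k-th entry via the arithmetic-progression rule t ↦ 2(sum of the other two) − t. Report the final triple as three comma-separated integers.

start (3,-2,1) = (f(1,0),f(0,1),f(1,1))
replace slot 3: 2·(3+(-2)) − 1 = 1 → (3,-2,1)
replace slot 1: 2·((-2)+1) − 3 = -5 → (-5,-2,1)

-5,-2,1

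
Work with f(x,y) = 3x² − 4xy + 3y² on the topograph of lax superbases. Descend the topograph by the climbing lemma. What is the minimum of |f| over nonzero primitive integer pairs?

translate: b→2 (≡-4 mod 6), so (3,-4,3)→(3,2,2)
flip: (3,2,2)→(2,-2,3)
translate: b→2 (≡-2 mod 4), so (2,-2,3)→(2,2,3)
reduced (well bottom): (2,2,3) with a≤c, −a<b≤a
well minimum = a = 2

2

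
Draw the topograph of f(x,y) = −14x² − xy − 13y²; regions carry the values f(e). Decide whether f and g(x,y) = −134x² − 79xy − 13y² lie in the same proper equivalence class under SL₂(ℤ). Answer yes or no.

D₁ = -727, D₂ = -727
f is negative-definite; reduce −f:
−f: flip: (14,1,13)→(13,-1,14)
−f: reduced (well bottom): (13,-1,14) with a≤c, −a<b≤a
flip sign back: reduced form of f is (-13,1,-14)
g is negative-definite; reduce −g:
−g: flip: (134,79,13)→(13,-79,134)
−g: translate: b→-1 (≡-79 mod 26), so (13,-79,134)→(13,-1,14)
−g: reduced (well bottom): (13,-1,14) with a≤c, −a<b≤a
flip sign back: reduced form of g is (-13,1,-14)
reduced forms (-13, 1, -14) vs (-13, 1, -14) ⇒ equivalent

yes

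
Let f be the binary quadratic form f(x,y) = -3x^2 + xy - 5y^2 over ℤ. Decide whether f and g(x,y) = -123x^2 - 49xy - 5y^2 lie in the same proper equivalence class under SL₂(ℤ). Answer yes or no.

D₁ = -59, D₂ = -59
f is negative-definite; reduce −f:
−f: reduced (well bottom): (3,-1,5) with a≤c, −a<b≤a
flip sign back: reduced form of f is (-3,1,-5)
g is negative-definite; reduce −g:
−g: flip: (123,49,5)→(5,-49,123)
−g: translate: b→1 (≡-49 mod 10), so (5,-49,123)→(5,1,3)
−g: flip: (5,1,3)→(3,-1,5)
−g: reduced (well bottom): (3,-1,5) with a≤c, −a<b≤a
flip sign back: reduced form of g is (-3,1,-5)
reduced forms (-3, 1, -5) vs (-3, 1, -5) ⇒ equivalent

yes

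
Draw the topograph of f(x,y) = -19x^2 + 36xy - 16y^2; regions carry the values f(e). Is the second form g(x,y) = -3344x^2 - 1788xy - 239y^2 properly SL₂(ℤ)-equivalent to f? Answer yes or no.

D₁ = 80, D₂ = 80
river cycle of f (length 2): (1, 8, -4), (-4, 8, 1)
river cycle of g (length 2): (1, 8, -4), (-4, 8, 1)
cycles coincide ⇒ equivalent

yes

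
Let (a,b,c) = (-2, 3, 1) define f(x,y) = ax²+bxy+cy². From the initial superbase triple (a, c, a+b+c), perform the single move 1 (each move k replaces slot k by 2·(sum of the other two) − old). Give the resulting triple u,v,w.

start (-2,1,2) = (f(1,0),f(0,1),f(1,1))
replace slot 1: 2·(1+2) − (-2) = 8 → (8,1,2)

8,1,2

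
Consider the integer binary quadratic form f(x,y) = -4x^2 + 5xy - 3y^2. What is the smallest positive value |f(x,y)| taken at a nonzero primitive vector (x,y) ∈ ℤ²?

translate: b→3 (≡-5 mod 8), so (4,-5,3)→(4,3,2)
flip: (4,3,2)→(2,-3,4)
translate: b→1 (≡-3 mod 4), so (2,-3,4)→(2,1,3)
reduced (well bottom): (2,1,3) with a≤c, −a<b≤a
well minimum |f| = |-2| = 2 (negative-definite)

2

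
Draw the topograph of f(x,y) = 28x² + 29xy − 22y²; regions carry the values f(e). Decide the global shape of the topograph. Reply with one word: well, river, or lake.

D = b²−4ac = 29² − 4·28·(-22) = 3305
D > 0 non-square ⇒ indefinite ⇒ periodic river

river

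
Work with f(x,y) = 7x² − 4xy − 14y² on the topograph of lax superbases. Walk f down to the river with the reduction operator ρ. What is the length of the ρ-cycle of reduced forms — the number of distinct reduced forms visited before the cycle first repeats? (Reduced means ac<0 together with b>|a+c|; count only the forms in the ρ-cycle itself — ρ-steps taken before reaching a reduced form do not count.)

D = 408, ⌊√D⌋ = 20
descent: ρ → (-14,4,7)
descent: ρ → (7,10,-11)  [lands on river]
river: ρ → (-11,12,6)
river: ρ → (6,12,-11)
river: ρ → (-11,10,7)
river: ρ → (7,18,-3)
river: ρ → (-3,18,7)
ρ-cycle length = 6 (tail of 2 descent steps not counted)

6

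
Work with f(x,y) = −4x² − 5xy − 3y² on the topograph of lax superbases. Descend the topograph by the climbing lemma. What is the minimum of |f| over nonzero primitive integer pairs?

translate: b→-3 (≡5 mod 8), so (4,5,3)→(4,-3,2)
flip: (4,-3,2)→(2,3,4)
translate: b→-1 (≡3 mod 4), so (2,3,4)→(2,-1,3)
reduced (well bottom): (2,-1,3) with a≤c, −a<b≤a
well minimum |f| = |-2| = 2 (negative-definite)

2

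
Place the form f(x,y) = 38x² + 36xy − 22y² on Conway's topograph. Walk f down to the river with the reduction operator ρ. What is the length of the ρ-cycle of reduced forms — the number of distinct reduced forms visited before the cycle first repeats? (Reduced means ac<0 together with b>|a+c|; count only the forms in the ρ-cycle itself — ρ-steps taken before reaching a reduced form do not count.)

D = 4640, ⌊√D⌋ = 68
river: ρ → (-22,52,22)
river: ρ → (22,36,-38)
river: ρ → (-38,40,20)
river: ρ → (20,40,-38)
river: ρ → (-38,36,22)
river: ρ → (22,52,-22)
river: ρ → (-22,36,38)
river: ρ → (38,40,-20)
river: ρ → (-20,40,38)
river: ρ → (38,36,-22)
ρ-cycle length = 10 (tail of 0 descent steps not counted)

10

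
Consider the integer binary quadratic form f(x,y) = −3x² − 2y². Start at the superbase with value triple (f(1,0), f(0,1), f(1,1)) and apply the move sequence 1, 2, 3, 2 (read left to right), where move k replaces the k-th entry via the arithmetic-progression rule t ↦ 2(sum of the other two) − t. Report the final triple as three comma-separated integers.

start (-3,-2,-5) = (f(1,0),f(0,1),f(1,1))
replace slot 1: 2·((-2)+(-5)) − (-3) = -11 → (-11,-2,-5)
replace slot 2: 2·((-11)+(-5)) − (-2) = -30 → (-11,-30,-5)
replace slot 3: 2·((-11)+(-30)) − (-5) = -77 → (-11,-30,-77)
replace slot 2: 2·((-11)+(-77)) − (-30) = -146 → (-11,-146,-77)

-11,-146,-77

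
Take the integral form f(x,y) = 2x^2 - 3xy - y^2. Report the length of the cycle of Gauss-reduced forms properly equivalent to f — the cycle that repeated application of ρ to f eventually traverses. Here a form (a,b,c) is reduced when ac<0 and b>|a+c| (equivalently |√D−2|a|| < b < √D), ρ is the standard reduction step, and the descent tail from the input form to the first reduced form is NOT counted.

D = 17, ⌊√D⌋ = 4
descent: ρ → (-1,3,2)  [lands on river]
river: ρ → (2,1,-2)
river: ρ → (-2,3,1)
river: ρ → (1,3,-2)
river: ρ → (-2,1,2)
river: ρ → (2,3,-1)
ρ-cycle length = 6 (tail of 1 descent step not counted)

6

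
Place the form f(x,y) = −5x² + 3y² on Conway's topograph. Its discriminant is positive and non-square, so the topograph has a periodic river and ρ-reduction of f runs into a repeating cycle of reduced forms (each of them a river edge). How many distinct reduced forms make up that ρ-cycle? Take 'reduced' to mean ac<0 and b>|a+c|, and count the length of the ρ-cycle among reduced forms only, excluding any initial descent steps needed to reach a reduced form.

D = 60, ⌊√D⌋ = 7
descent: ρ → (3,6,-2)  [lands on river]
river: ρ → (-2,6,3)
ρ-cycle length = 2 (tail of 1 descent step not counted)

2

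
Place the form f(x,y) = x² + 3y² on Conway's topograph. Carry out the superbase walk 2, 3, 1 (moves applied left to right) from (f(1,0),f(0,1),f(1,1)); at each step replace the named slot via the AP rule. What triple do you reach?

start (1,3,4) = (f(1,0),f(0,1),f(1,1))
replace slot 2: 2·(1+4) − 3 = 7 → (1,7,4)
replace slot 3: 2·(1+7) − 4 = 12 → (1,7,12)
replace slot 1: 2·(7+12) − 1 = 37 → (37,7,12)

37,7,12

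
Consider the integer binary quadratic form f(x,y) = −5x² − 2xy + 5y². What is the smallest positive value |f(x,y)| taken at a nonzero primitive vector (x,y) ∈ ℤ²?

descent: ρ → (5,2,-5)  [lands on river]
river: ρ → (-5,8,2)
river: ρ → (2,8,-5)
river: ρ → (-5,2,5)
river: ρ → (5,8,-2)
river: ρ → (-2,8,5)
closes: descent 1, river 6
min |a| on river = 2

2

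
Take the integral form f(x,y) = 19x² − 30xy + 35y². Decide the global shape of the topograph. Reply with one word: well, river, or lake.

D = b²−4ac = (-30)² − 4·19·35 = -1760
D < 0 ⇒ definite ⇒ every region one sign ⇒ single well

well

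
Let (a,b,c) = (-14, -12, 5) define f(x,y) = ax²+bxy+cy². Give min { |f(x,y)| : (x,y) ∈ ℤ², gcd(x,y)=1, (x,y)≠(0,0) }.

descent: ρ → (5,12,-14)  [lands on river]
river: ρ → (-14,16,3)
river: ρ → (3,20,-2)
river: ρ → (-2,20,3)
river: ρ → (3,16,-14)
river: ρ → (-14,12,5)
river: ρ → (5,18,-5)
river: ρ → (-5,12,14)
river: ρ → (14,16,-3)
river: ρ → (-3,20,2)
river: ρ → (2,20,-3)
river: ρ → (-3,16,14)
river: ρ → (14,12,-5)
river: ρ → (-5,18,5)
closes: descent 1, river 14
min |a| on river = 2

2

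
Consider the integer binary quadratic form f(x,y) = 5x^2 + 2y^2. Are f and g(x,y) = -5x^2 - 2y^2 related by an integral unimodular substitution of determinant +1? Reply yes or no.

D₁ = -40, D₂ = -40
f: flip: (5,0,2)→(2,0,5)
f: reduced (well bottom): (2,0,5) with a≤c, −a<b≤a
g is negative-definite; reduce −g:
−g: flip: (5,0,2)→(2,0,5)
−g: reduced (well bottom): (2,0,5) with a≤c, −a<b≤a
flip sign back: reduced form of g is (-2,0,-5)
reduced forms (2, 0, 5) vs (-2, 0, -5) ⇒ inequivalent

no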